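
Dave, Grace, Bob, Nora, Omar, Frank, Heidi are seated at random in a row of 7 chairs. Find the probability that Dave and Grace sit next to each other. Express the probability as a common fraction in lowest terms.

2/7

There are 7! = 5040 arrangements.
Treat Dave and Grace as a block: 6! arrangements of the blocks × 2 orders within the block = 2·720 = 1440.
Probability = 1440/5040 = 2/7.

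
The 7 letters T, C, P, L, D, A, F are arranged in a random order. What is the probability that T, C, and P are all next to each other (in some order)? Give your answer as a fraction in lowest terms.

There are 7! = 5040 arrangements.
Treat the three as one block: 5! placements × 3! orders within the block = 120·6 = 720.
Probability = 720/5040 = 1/7.

1/7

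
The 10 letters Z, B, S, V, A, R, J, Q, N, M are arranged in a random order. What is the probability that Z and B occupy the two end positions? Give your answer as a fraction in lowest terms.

1/45

There are 10! = 3628800 arrangements.
Place Z and B at the ends in 2 ways, arrange the remaining 8 in 8! = 40320 ways: 2·40320 = 80640.
Probability = 80640/3628800 = 1/45.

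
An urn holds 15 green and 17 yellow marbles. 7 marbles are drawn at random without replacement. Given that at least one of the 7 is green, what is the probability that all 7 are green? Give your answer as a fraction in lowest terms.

495/257416

Work in counts. Selections with at least one green: C(32,7) − C(17,7) = 3365856 − 19448 = 3346408.
Of those, selections where all 7 are green: C(15,7) = 6435.
Conditional probability = 6435/3346408 = 495/257416.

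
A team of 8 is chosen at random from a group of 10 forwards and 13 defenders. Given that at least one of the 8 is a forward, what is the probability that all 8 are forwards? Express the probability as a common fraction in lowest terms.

Work in counts. Selections with at least one forward: C(23,8) − C(13,8) = 490314 − 1287 = 489027.
Of those, selections where all 8 are forwards: C(10,8) = 45.
Conditional probability = 45/489027 = 15/163009.

15/163009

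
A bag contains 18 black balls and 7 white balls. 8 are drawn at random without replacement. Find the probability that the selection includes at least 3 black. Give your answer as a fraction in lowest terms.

Total selections: C(25,8) = 1081575.
Count the complement (fewer than 3 black): C(18,1)·C(7,7) + C(18,2)·C(7,6) = 18 + 1071 = 1089.
Probability = 1 − 1089/1081575 = 1080486/1081575 = 10914/10925.

10914/10925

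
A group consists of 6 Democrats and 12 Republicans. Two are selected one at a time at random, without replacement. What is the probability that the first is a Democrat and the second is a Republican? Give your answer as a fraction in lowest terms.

4/17

Multiply the conditional probabilities at each draw: 6/18 · 12/17 = 72/306 = 4/17.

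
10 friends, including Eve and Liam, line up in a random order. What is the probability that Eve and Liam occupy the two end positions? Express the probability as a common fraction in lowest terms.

There are 10! = 3628800 arrangements.
Place Eve and Liam at the ends in 2 ways, arrange the remaining 8 in 8! = 40320 ways: 2·40320 = 80640.
Probability = 80640/3628800 = 1/45.

1/45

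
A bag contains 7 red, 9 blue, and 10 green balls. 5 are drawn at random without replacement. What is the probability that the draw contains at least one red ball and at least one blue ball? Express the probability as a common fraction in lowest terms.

12054/16445

There are C(26,5) = 65780 possible draws.
By inclusion-exclusion on the complements, draws missing all red or all blue: C(19,5) + C(17,5) − C(10,5) = 11628 + 6188 − 252 = 17564.
So draws with at least one of each: 65780 − 17564 = 48216, probability 48216/65780 = 12054/16445.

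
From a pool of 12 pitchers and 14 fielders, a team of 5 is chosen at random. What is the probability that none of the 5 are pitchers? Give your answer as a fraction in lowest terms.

7/230

There are C(26,5) = 65780 possible selections.
Selections with no pitchers (all fielders): C(14,5) = 2002.
Probability = 2002/65780 = 7/230.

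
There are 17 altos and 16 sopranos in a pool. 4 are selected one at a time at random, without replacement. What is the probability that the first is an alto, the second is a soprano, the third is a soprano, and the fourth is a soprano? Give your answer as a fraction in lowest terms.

Multiply the conditional probabilities at each draw: 17/33 · 16/32 · 15/31 · 14/30 = 57120/982080 = 119/2046.

119/2046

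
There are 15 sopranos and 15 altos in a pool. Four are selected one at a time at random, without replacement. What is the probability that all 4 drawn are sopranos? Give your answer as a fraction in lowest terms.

Multiply the conditional probabilities at each draw: 15/30 · 14/29 · 13/28 · 12/27 = 32760/657720 = 13/261.

13/261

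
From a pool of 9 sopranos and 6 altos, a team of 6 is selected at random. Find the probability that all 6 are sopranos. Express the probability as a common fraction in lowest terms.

12/715

There are C(15,6) = 5005 possible selections.
Selections with all sopranos: C(9,6) = 84.
Probability = 84/5005 = 12/715.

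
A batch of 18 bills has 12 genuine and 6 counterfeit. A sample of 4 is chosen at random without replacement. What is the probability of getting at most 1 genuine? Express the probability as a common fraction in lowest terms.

1/12

Total selections: C(18,4) = 3060.
Favorable selections (at most 1 genuine): C(12,0)·C(6,4) + C(12,1)·C(6,3) = 15 + 240 = 255.
Probability = 255/3060 = 1/12.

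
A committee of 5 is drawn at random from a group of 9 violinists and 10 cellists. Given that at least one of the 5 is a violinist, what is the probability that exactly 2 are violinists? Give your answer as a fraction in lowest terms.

30/79

Work in counts. Selections with at least one violinist: C(19,5) − C(10,5) = 11628 − 252 = 11376.
Of those, selections where exactly 2 are violinists: C(9,2)·C(10,3) = 36·120 = 4320.
Conditional probability = 4320/11376 = 30/79.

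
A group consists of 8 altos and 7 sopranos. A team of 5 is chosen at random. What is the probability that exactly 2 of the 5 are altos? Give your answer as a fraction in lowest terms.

140/429

Total number of selections: C(15,5) = 3003.
Selections with exactly 2 altos: choose 2 of the 8 altos and 3 of the 7 sopranos, C(8,2)·C(7,3) = 28·35 = 980.
Probability = 980/3003 = 140/429.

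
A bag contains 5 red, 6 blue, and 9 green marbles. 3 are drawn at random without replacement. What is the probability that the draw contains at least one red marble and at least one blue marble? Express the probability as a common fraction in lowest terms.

27/76

There are C(20,3) = 1140 possible draws.
By inclusion-exclusion on the complements, draws missing all red or all blue: C(15,3) + C(14,3) − C(9,3) = 455 + 364 − 84 = 735.
So draws with at least one of each: 1140 − 735 = 405, probability 405/1140 = 27/76.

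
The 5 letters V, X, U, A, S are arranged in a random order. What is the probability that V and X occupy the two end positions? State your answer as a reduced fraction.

There are 5! = 120 arrangements.
Place V and X at the ends in 2 ways, arrange the remaining 3 in 3! = 6 ways: 2·6 = 12.
Probability = 12/120 = 1/10.

1/10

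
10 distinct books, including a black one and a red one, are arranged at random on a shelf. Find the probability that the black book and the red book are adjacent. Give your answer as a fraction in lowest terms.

1/5

There are 10! = 3628800 arrangements.
Treat the black book and the red book as a block: 9! arrangements of the blocks × 2 orders within the block = 2·362880 = 725760.
Probability = 725760/3628800 = 1/5.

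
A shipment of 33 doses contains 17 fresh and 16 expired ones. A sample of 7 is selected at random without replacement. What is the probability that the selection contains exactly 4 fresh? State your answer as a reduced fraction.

83300/267003

There are C(33,7) = 4272048 ways to choose 7 from 33.
Selections with exactly 4 fresh: choose 4 of the 17 fresh and 3 of the 16 expired, C(17,4)·C(16,3) = 2380·560 = 1332800.
Probability = 1332800/4272048 = 83300/267003.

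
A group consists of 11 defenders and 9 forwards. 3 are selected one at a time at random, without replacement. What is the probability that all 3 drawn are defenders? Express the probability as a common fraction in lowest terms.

11/76

Multiply the conditional probabilities at each draw: 11/20 · 10/19 · 9/18 = 990/6840 = 11/76.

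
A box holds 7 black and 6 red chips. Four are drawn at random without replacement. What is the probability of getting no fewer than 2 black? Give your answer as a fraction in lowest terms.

112/143

Total selections: C(13,4) = 715.
Count the complement (fewer than 2 black): C(7,0)·C(6,4) + C(7,1)·C(6,3) = 15 + 140 = 155.
Probability = 1 − 155/715 = 560/715 = 112/143.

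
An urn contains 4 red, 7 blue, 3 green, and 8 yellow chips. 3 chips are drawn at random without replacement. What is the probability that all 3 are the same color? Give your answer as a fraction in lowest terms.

24/385

There are C(22,3) = 1540 ways to draw 3 chips.
All same color: C(4,3) + C(7,3) + C(3,3) + C(8,3) = 4 + 35 + 1 + 56 = 96.
Probability = 96/1540 = 24/385.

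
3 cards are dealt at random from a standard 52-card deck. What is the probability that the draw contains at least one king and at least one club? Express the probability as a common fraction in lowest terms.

There are C(52,3) = 22100 possible draws.
By inclusion-exclusion on the complements, draws missing all kings or all clubs: C(48,3) + C(39,3) − C(36,3) = 17296 + 9139 − 7140 = 19295.
So draws with at least one of each: 22100 − 19295 = 2805, probability 2805/22100 = 33/260.

33/260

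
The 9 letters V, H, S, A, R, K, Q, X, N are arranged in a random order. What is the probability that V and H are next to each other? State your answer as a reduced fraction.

2/9

There are 9! = 362880 arrangements.
Treat V and H as a block: 8! arrangements of the blocks × 2 orders within the block = 2·40320 = 80640.
Probability = 80640/362880 = 2/9.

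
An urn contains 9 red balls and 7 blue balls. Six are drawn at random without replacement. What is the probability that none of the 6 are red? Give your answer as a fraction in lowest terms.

There are C(16,6) = 8008 possible selections.
Selections with no red (all blue): C(7,6) = 7.
Probability = 7/8008 = 1/1144.

1/1144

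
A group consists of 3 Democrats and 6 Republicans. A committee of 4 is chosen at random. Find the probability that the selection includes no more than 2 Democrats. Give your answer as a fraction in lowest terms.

20/21

There are C(9,4) = 126 ways to choose the 4.
The complement is exactly 3 Democrats: C(3,3)·C(6,1) = 6.
Probability = 1 − 6/126 = 120/126 = 20/21.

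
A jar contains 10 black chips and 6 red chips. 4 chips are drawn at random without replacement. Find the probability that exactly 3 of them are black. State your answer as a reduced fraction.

36/91

The sample space is all 4-subsets of the 16: C(16,4) = 1820.
Selections with exactly 3 black: choose 3 of the 10 black and 1 of the 6 red, C(10,3)·C(6,1) = 120·6 = 720.
Probability = 720/1820 = 36/91.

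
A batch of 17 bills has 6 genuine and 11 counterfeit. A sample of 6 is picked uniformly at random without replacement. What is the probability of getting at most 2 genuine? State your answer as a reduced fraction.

Total selections: C(17,6) = 12376.
Favorable selections (at most 2 genuine): C(6,0)·C(11,6) + C(6,1)·C(11,5) + C(6,2)·C(11,4) = 462 + 2772 + 4950 = 8184.
Probability = 8184/12376 = 1023/1547.

1023/1547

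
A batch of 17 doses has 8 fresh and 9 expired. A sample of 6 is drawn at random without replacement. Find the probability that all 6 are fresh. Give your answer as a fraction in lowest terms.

1/442

There are C(17,6) = 12376 possible selections.
Selections with all fresh: C(8,6) = 28.
Probability = 28/12376 = 1/442.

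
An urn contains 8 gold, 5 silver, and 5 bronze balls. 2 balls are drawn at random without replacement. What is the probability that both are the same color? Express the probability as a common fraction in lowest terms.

16/51

There are C(18,2) = 153 ways to draw 2 balls.
All same color: C(8,2) + C(5,2) + C(5,2) = 28 + 10 + 10 = 48.
Probability = 48/153 = 16/51.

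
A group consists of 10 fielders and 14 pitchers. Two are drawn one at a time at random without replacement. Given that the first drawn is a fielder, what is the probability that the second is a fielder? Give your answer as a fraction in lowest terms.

9/23

After removing one fielder, 23 remain: 9 fielders and 14 pitchers.
So the probability the next is a fielder is 9/23.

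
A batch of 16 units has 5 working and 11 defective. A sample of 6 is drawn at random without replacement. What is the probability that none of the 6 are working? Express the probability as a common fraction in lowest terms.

There are C(16,6) = 8008 possible selections.
Selections with no working (all defective): C(11,6) = 462.
Probability = 462/8008 = 3/52.

3/52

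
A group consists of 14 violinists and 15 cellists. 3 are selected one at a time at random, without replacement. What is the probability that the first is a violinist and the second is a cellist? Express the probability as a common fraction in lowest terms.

Multiply the conditional probabilities at each draw: 14/29 · 15/28 = 210/812 = 15/58.

15/58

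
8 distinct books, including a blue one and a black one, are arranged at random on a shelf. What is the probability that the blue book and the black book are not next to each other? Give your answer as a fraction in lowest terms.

There are 8! = 40320 arrangements.
Arrangements with the blue book and the black book adjacent: 2·7! = 10080.
So not adjacent: 40320 − 10080 = 30240, probability 30240/40320 = 3/4.

3/4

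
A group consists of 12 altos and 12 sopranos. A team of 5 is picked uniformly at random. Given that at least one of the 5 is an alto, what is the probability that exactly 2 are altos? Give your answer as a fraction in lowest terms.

Work in counts. Selections with at least one alto: C(24,5) − C(12,5) = 42504 − 792 = 41712.
Of those, selections where exactly 2 are altos: C(12,2)·C(12,3) = 66·220 = 14520.
Conditional probability = 14520/41712 = 55/158.

55/158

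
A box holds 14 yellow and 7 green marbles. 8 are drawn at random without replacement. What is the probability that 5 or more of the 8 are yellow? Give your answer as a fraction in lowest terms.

2288/2907

Total selections: C(21,8) = 203490.
Favorable selections (5 or more yellow): C(14,5)·C(7,3) + C(14,6)·C(7,2) + C(14,7)·C(7,1) + C(14,8)·C(7,0) = 70070 + 63063 + 24024 + 3003 = 160160.
Probability = 160160/203490 = 2288/2907.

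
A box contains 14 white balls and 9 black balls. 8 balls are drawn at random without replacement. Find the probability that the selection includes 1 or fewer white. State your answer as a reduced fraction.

9/8602

There are C(23,8) = 490314 ways to choose the 8.
Favorable selections (1 or fewer white): C(14,0)·C(9,8) + C(14,1)·C(9,7) = 9 + 504 = 513.
Probability = 513/490314 = 9/8602.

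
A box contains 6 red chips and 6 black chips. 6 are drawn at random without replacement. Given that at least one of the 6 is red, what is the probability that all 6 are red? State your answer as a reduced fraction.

1/923

Work in counts. Selections with at least one red: C(12,6) − C(6,6) = 924 − 1 = 923.
Of those, selections where all 6 are red: C(6,6) = 1.
Conditional probability = 1/923.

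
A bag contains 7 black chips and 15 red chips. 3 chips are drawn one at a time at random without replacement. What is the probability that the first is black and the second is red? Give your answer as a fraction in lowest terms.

5/22

Multiply the conditional probabilities at each draw: 7/22 · 15/21 = 105/462 = 5/22.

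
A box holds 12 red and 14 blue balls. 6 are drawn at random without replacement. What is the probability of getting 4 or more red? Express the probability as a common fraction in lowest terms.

57/230

Total selections: C(26,6) = 230230.
Favorable selections (4 or more red): C(12,4)·C(14,2) + C(12,5)·C(14,1) + C(12,6)·C(14,0) = 45045 + 11088 + 924 = 57057.
Probability = 57057/230230 = 57/230.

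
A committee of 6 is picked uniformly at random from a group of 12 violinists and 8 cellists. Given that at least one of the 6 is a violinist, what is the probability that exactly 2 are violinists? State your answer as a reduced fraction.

Work in counts. Selections with at least one violinist: C(20,6) − C(8,6) = 38760 − 28 = 38732.
Of those, selections where exactly 2 are violinists: C(12,2)·C(8,4) = 66·70 = 4620.
Conditional probability = 4620/38732 = 1155/9683.

1155/9683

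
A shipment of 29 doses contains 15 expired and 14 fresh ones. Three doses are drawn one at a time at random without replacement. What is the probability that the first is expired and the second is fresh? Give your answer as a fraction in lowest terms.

Multiply the conditional probabilities at each draw: 15/29 · 14/28 = 210/812 = 15/58.

15/58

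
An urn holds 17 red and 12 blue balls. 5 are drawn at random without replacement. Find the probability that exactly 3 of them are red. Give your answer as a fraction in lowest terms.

2992/7917

The sample space is all 5-subsets of the 29: C(29,5) = 118755.
Selections with exactly 3 red: choose 3 of the 17 red and 2 of the 12 blue, C(17,3)·C(12,2) = 680·66 = 44880.
Probability = 44880/118755 = 2992/7917.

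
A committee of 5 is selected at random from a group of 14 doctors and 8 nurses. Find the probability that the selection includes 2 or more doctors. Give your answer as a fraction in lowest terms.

1807/1881

Total selections: C(22,5) = 26334.
Count the complement (fewer than 2 doctors): C(14,0)·C(8,5) + C(14,1)·C(8,4) = 56 + 980 = 1036.
Probability = 1 − 1036/26334 = 25298/26334 = 1807/1881.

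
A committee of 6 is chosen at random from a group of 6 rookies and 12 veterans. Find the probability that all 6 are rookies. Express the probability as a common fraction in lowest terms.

There are C(18,6) = 18564 possible selections.
Selections with all rookies: C(6,6) = 1.
Probability = 1/18564.

1/18564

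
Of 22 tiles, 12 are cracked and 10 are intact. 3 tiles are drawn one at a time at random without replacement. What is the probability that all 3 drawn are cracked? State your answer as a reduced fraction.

1/7

Multiply the conditional probabilities at each draw: 12/22 · 11/21 · 10/20 = 1320/9240 = 1/7.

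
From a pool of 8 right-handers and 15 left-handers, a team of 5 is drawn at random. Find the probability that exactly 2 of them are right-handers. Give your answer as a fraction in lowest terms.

There are C(23,5) = 33649 ways to choose 5 from 23.
Selections with exactly 2 right-handers: choose 2 of the 8 right-handers and 3 of the 15 left-handers, C(8,2)·C(15,3) = 28·455 = 12740.
Probability = 12740/33649 = 1820/4807.

1820/4807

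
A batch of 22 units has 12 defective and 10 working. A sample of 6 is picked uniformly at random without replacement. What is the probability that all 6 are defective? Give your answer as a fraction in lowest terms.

There are C(22,6) = 74613 possible selections.
Selections with all defective: C(12,6) = 924.
Probability = 924/74613 = 4/323.

4/323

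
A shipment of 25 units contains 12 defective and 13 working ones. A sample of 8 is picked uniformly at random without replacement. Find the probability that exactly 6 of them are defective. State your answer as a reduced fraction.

728/10925

The sample space is all 8-subsets of the 25: C(25,8) = 1081575.
Selections with exactly 6 defective: choose 6 of the 12 defective and 2 of the 13 working, C(12,6)·C(13,2) = 924·78 = 72072.
Probability = 72072/1081575 = 728/10925.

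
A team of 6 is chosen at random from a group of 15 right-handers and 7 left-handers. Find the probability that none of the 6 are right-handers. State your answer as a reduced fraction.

There are C(22,6) = 74613 possible selections.
Selections with no right-handers (all left-handers): C(7,6) = 7.
Probability = 7/74613 = 1/10659.

1/10659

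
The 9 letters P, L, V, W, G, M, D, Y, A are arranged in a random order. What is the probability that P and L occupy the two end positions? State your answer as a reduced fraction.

1/36

There are 9! = 362880 arrangements.
Place P and L at the ends in 2 ways, arrange the remaining 7 in 7! = 5040 ways: 2·5040 = 10080.
Probability = 10080/362880 = 1/36.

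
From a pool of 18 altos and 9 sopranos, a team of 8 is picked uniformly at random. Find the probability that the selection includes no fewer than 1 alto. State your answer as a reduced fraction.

Total selections: C(27,8) = 2220075.
The complement is all 8 are sopranos: C(9,8) = 9.
Probability = 1 − 9/2220075 = 2220066/2220075 = 246674/246675.

246674/246675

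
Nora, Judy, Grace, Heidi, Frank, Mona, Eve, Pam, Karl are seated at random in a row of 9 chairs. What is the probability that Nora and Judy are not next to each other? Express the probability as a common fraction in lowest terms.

There are 9! = 362880 arrangements.
Arrangements with Nora and Judy adjacent: 2·8! = 80640.
So not adjacent: 362880 − 80640 = 282240, probability 282240/362880 = 7/9.

7/9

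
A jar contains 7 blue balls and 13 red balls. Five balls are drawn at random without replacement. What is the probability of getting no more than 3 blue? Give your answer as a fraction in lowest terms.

221/228

Total selections: C(20,5) = 15504.
Count the complement (more than 3 blue): C(7,4)·C(13,1) + C(7,5)·C(13,0) = 455 + 21 = 476.
Probability = 1 − 476/15504 = 15028/15504 = 221/228.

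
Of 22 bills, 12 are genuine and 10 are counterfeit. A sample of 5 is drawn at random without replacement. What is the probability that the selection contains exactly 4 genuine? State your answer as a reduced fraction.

Total number of selections: C(22,5) = 26334.
Selections with exactly 4 genuine: choose 4 of the 12 genuine and 1 of the 10 counterfeit, C(12,4)·C(10,1) = 495·10 = 4950.
Probability = 4950/26334 = 25/133.

25/133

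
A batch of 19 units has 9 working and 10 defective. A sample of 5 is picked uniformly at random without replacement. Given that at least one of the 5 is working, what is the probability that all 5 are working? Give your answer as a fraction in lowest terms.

Work in counts. Selections with at least one working: C(19,5) − C(10,5) = 11628 − 252 = 11376.
Of those, selections where all 5 are working: C(9,5) = 126.
Conditional probability = 126/11376 = 7/632.

7/632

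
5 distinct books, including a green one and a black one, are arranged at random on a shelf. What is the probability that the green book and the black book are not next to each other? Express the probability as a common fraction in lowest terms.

There are 5! = 120 arrangements.
Arrangements with the green book and the black book adjacent: 2·4! = 48.
So not adjacent: 120 − 48 = 72, probability 72/120 = 3/5.

3/5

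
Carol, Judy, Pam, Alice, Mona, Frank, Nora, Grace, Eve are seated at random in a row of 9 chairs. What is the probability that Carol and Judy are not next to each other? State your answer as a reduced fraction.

7/9

There are 9! = 362880 arrangements.
Arrangements with Carol and Judy adjacent: 2·8! = 80640.
So not adjacent: 362880 − 80640 = 282240, probability 282240/362880 = 7/9.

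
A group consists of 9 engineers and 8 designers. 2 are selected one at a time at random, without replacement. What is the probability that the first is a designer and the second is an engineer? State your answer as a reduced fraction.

9/34

Multiply the conditional probabilities at each draw: 8/17 · 9/16 = 72/272 = 9/34.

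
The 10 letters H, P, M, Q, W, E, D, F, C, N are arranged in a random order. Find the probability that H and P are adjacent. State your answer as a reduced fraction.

1/5

There are 10! = 3628800 arrangements.
Treat H and P as a block: 9! arrangements of the blocks × 2 orders within the block = 2·362880 = 725760.
Probability = 725760/3628800 = 1/5.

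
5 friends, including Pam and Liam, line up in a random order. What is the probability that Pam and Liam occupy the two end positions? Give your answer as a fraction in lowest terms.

1/10

There are 5! = 120 arrangements.
Place Pam and Liam at the ends in 2 ways, arrange the remaining 3 in 3! = 6 ways: 2·6 = 12.
Probability = 12/120 = 1/10.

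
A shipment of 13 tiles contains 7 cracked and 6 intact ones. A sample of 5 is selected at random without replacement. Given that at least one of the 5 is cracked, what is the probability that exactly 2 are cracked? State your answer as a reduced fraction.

Work in counts. Selections with at least one cracked: C(13,5) − C(6,5) = 1287 − 6 = 1281.
Of those, selections where exactly 2 are cracked: C(7,2)·C(6,3) = 21·20 = 420.
Conditional probability = 420/1281 = 20/61.

20/61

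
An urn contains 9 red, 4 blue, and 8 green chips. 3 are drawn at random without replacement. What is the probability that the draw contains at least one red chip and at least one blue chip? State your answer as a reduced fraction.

There are C(21,3) = 1330 possible draws.
By inclusion-exclusion on the complements, draws missing all red or all blue: C(12,3) + C(17,3) − C(8,3) = 220 + 680 − 56 = 844.
So draws with at least one of each: 1330 − 844 = 486, probability 486/1330 = 243/665.

243/665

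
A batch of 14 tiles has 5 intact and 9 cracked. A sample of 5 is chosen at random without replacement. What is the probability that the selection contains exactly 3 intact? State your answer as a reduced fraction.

Total number of selections: C(14,5) = 2002.
Selections with exactly 3 intact: choose 3 of the 5 intact and 2 of the 9 cracked, C(5,3)·C(9,2) = 10·36 = 360.
Probability = 360/2002 = 180/1001.

180/1001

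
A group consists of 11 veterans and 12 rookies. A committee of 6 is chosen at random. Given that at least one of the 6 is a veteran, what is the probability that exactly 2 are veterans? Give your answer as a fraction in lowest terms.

Work in counts. Selections with at least one veteran: C(23,6) − C(12,6) = 100947 − 924 = 100023.
Of those, selections where exactly 2 are veterans: C(11,2)·C(12,4) = 55·495 = 27225.
Conditional probability = 27225/100023 = 825/3031.

825/3031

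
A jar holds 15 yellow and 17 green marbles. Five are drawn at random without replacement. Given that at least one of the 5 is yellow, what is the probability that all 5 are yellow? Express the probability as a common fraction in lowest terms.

429/27884

Work in counts. Selections with at least one yellow: C(32,5) − C(17,5) = 201376 − 6188 = 195188.
Of those, selections where all 5 are yellow: C(15,5) = 3003.
Conditional probability = 3003/195188 = 429/27884.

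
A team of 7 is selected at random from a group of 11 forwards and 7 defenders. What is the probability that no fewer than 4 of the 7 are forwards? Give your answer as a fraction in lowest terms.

517/663

There are C(18,7) = 31824 ways to choose the 7.
Favorable selections (no fewer than 4 forwards): C(11,4)·C(7,3) + C(11,5)·C(7,2) + C(11,6)·C(7,1) + C(11,7)·C(7,0) = 11550 + 9702 + 3234 + 330 = 24816.
Probability = 24816/31824 = 517/663.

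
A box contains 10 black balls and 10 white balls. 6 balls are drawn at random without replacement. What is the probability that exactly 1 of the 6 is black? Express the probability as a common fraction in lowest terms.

Total number of selections: C(20,6) = 38760.
Selections with exactly 1 black: choose 1 of the 10 black and 5 of the 10 white, C(10,1)·C(10,5) = 10·252 = 2520.
Probability = 2520/38760 = 21/323.

21/323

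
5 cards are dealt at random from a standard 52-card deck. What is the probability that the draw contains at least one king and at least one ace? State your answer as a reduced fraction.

6509/64974

There are C(52,5) = 2598960 possible draws.
By inclusion-exclusion on the complements, draws missing all kings or all aces: C(48,5) + C(48,5) − C(44,5) = 1712304 + 1712304 − 1086008 = 2338600.
So draws with at least one of each: 2598960 − 2338600 = 260360, probability 260360/2598960 = 6509/64974.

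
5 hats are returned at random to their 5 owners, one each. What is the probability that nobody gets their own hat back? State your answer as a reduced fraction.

11/30

There are 5! = 120 assignments.
By inclusion-exclusion, assignments with no fixed points: C(5,0)·5! − C(5,1)·4! + C(5,2)·3! − C(5,3)·2! + C(5,4)·1! − C(5,5)·0! = 44.
Probability = 44/120 = 11/30.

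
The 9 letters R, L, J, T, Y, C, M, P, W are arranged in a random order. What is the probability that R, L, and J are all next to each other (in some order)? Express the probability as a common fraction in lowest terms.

There are 9! = 362880 arrangements.
Treat the three as one block: 7! placements × 3! orders within the block = 5040·6 = 30240.
Probability = 30240/362880 = 1/12.

1/12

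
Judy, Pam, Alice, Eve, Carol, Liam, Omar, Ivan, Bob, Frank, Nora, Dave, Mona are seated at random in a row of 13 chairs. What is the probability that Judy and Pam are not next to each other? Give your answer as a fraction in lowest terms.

There are 13! = 6227020800 arrangements.
Arrangements with Judy and Pam adjacent: 2·12! = 958003200.
So not adjacent: 6227020800 − 958003200 = 5269017600, probability 5269017600/6227020800 = 11/13.

11/13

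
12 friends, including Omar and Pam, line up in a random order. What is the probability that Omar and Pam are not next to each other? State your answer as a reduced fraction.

There are 12! = 479001600 arrangements.
Arrangements with Omar and Pam adjacent: 2·11! = 79833600.
So not adjacent: 479001600 − 79833600 = 399168000, probability 399168000/479001600 = 5/6.

5/6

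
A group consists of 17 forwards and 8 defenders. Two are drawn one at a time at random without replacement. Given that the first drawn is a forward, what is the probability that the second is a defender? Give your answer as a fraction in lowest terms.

After removing one forward, 24 remain: 16 forwards and 8 defenders.
So the probability the next is a defender is 8/24 = 1/3.

1/3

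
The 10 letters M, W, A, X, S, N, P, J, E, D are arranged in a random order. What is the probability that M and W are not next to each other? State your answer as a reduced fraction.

4/5

There are 10! = 3628800 arrangements.
Arrangements with M and W adjacent: 2·9! = 725760.
So not adjacent: 3628800 − 725760 = 2903040, probability 2903040/3628800 = 4/5.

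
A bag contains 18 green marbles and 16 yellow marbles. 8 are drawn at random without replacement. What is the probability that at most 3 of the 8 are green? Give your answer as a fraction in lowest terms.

16367/59334

Total selections: C(34,8) = 18156204.
Favorable selections (at most 3 green): C(18,0)·C(16,8) + C(18,1)·C(16,7) + C(18,2)·C(16,6) + C(18,3)·C(16,5) = 12870 + 205920 + 1225224 + 3564288 = 5008302.
Probability = 5008302/18156204 = 16367/59334.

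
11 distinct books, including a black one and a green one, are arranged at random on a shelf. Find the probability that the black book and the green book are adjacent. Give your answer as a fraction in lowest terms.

2/11

There are 11! = 39916800 arrangements.
Treat the black book and the green book as a block: 10! arrangements of the blocks × 2 orders within the block = 2·3628800 = 7257600.
Probability = 7257600/39916800 = 2/11.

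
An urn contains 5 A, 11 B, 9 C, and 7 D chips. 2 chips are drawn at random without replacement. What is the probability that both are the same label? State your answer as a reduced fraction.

There are C(32,2) = 496 ways to draw 2 chips.
All same label: C(5,2) + C(11,2) + C(9,2) + C(7,2) = 10 + 55 + 36 + 21 = 122.
Probability = 122/496 = 61/248.

61/248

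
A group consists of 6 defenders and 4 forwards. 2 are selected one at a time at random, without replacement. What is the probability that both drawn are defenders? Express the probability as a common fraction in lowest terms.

1/3

Multiply the conditional probabilities at each draw: 6/10 · 5/9 = 30/90 = 1/3.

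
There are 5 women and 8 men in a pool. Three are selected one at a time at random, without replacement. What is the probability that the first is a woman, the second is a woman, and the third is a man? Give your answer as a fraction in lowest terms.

40/429

Multiply the conditional probabilities at each draw: 5/13 · 4/12 · 8/11 = 160/1716 = 40/429.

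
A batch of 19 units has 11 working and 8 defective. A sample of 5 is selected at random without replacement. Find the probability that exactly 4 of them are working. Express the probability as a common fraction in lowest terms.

There are C(19,5) = 11628 ways to choose 5 from 19.
Selections with exactly 4 working: choose 4 of the 11 working and 1 of the 8 defective, C(11,4)·C(8,1) = 330·8 = 2640.
Probability = 2640/11628 = 220/969.

220/969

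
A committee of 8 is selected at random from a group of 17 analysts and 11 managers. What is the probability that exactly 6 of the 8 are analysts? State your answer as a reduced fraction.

There are C(28,8) = 3108105 ways to choose 8 from 28.
Selections with exactly 6 analysts: choose 6 of the 17 analysts and 2 of the 11 managers, C(17,6)·C(11,2) = 12376·55 = 680680.
Probability = 680680/3108105 = 136/621.

136/621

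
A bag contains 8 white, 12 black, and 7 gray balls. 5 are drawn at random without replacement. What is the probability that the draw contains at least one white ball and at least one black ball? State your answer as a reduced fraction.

There are C(27,5) = 80730 possible draws.
By inclusion-exclusion on the complements, draws missing all white or all black: C(19,5) + C(15,5) − C(7,5) = 11628 + 3003 − 21 = 14610.
So draws with at least one of each: 80730 − 14610 = 66120, probability 66120/80730 = 2204/2691.

2204/2691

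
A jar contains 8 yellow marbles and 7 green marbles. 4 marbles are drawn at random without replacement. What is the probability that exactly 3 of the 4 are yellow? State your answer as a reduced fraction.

56/195

Total number of selections: C(15,4) = 1365.
Selections with exactly 3 yellow: choose 3 of the 8 yellow and 1 of the 7 green, C(8,3)·C(7,1) = 56·7 = 392.
Probability = 392/1365 = 56/195.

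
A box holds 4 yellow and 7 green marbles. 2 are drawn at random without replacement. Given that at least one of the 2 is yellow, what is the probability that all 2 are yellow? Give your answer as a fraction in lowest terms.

Work in counts. Selections with at least one yellow: C(11,2) − C(7,2) = 55 − 21 = 34.
Of those, selections where all 2 are yellow: C(4,2) = 6.
Conditional probability = 6/34 = 3/17.

3/17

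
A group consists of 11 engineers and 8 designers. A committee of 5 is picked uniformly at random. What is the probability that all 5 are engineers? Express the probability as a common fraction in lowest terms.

There are C(19,5) = 11628 possible selections.
Selections with all engineers: C(11,5) = 462.
Probability = 462/11628 = 77/1938.

77/1938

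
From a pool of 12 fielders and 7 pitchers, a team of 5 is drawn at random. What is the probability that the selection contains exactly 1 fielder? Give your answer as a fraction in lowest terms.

35/969

Total number of selections: C(19,5) = 11628.
Selections with exactly 1 fielder: choose 1 of the 12 fielders and 4 of the 7 pitchers, C(12,1)·C(7,4) = 12·35 = 420.
Probability = 420/11628 = 35/969.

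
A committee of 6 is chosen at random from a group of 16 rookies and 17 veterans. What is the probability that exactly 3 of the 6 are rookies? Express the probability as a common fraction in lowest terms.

3400/9889

Total number of selections: C(33,6) = 1107568.
Selections with exactly 3 rookies: choose 3 of the 16 rookies and 3 of the 17 veterans, C(16,3)·C(17,3) = 560·680 = 380800.
Probability = 380800/1107568 = 3400/9889.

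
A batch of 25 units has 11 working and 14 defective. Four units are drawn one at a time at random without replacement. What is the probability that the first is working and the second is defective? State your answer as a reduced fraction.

Multiply the conditional probabilities at each draw: 11/25 · 14/24 = 154/600 = 77/300.

77/300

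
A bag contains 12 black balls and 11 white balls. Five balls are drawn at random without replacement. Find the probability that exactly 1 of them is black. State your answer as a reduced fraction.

360/3059

There are C(23,5) = 33649 ways to choose 5 from 23.
Selections with exactly 1 black: choose 1 of the 12 black and 4 of the 11 white, C(12,1)·C(11,4) = 12·330 = 3960.
Probability = 3960/33649 = 360/3059.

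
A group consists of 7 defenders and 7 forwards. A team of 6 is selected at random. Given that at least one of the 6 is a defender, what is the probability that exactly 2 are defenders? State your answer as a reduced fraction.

Work in counts. Selections with at least one defender: C(14,6) − C(7,6) = 3003 − 7 = 2996.
Of those, selections where exactly 2 are defenders: C(7,2)·C(7,4) = 21·35 = 735.
Conditional probability = 735/2996 = 105/428.

105/428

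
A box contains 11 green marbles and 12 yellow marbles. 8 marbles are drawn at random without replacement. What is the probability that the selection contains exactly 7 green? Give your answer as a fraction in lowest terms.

There are C(23,8) = 490314 ways to choose 8 from 23.
Selections with exactly 7 green: choose 7 of the 11 green and 1 of the 12 yellow, C(11,7)·C(12,1) = 330·12 = 3960.
Probability = 3960/490314 = 60/7429.

60/7429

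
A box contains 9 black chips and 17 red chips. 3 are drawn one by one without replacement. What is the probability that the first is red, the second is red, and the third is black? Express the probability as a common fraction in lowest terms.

51/325

Multiply the conditional probabilities at each draw: 17/26 · 16/25 · 9/24 = 2448/15600 = 51/325.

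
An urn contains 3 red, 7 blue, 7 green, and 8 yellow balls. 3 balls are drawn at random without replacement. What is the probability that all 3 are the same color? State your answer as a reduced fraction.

There are C(25,3) = 2300 ways to draw 3 balls.
All same color: C(3,3) + C(7,3) + C(7,3) + C(8,3) = 1 + 35 + 35 + 56 = 127.
Probability = 127/2300.

127/2300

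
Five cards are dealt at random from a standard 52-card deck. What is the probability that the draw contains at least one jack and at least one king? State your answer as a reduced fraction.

There are C(52,5) = 2598960 possible draws.
By inclusion-exclusion on the complements, draws missing all jacks or all kings: C(48,5) + C(48,5) − C(44,5) = 1712304 + 1712304 − 1086008 = 2338600.
So draws with at least one of each: 2598960 − 2338600 = 260360, probability 260360/2598960 = 6509/64974.

6509/64974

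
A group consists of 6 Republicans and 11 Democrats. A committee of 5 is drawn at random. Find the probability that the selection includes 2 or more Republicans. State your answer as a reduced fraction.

1873/3094

There are C(17,5) = 6188 ways to choose the 5.
Favorable selections (2 or more Republicans): C(6,2)·C(11,3) + C(6,3)·C(11,2) + C(6,4)·C(11,1) + C(6,5)·C(11,0) = 2475 + 1100 + 165 + 6 = 3746.
Probability = 3746/6188 = 1873/3094.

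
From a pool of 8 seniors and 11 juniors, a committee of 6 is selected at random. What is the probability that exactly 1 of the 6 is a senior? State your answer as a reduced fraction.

The sample space is all 6-subsets of the 19: C(19,6) = 27132.
Selections with exactly 1 senior: choose 1 of the 8 seniors and 5 of the 11 juniors, C(8,1)·C(11,5) = 8·462 = 3696.
Probability = 3696/27132 = 44/323.

44/323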